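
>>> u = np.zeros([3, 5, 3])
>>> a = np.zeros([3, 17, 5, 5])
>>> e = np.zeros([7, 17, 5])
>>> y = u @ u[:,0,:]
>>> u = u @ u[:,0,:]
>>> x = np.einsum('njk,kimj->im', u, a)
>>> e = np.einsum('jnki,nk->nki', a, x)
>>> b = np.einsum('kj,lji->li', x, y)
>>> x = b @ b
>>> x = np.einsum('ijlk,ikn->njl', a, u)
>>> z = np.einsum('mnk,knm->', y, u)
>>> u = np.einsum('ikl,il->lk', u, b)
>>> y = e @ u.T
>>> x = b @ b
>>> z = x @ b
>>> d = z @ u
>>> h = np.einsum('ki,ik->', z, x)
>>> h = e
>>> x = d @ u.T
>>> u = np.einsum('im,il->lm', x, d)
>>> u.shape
(5, 3)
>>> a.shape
(3, 17, 5, 5)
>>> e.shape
(17, 5, 5)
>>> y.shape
(17, 5, 3)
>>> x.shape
(3, 3)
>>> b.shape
(3, 3)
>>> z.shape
(3, 3)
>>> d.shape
(3, 5)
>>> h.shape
(17, 5, 5)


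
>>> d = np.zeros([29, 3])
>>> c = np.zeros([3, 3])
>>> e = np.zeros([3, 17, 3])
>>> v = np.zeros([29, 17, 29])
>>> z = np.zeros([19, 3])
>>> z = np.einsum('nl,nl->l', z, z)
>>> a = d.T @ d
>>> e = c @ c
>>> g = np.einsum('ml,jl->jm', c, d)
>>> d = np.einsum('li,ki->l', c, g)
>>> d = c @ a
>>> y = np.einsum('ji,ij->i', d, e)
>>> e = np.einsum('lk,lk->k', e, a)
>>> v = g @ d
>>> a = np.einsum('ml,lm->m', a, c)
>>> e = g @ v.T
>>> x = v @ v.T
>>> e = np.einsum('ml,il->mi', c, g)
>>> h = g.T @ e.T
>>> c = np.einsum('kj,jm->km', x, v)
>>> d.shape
(3, 3)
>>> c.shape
(29, 3)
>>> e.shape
(3, 29)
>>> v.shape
(29, 3)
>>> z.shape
(3,)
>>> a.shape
(3,)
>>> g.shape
(29, 3)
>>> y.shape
(3,)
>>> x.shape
(29, 29)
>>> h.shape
(3, 3)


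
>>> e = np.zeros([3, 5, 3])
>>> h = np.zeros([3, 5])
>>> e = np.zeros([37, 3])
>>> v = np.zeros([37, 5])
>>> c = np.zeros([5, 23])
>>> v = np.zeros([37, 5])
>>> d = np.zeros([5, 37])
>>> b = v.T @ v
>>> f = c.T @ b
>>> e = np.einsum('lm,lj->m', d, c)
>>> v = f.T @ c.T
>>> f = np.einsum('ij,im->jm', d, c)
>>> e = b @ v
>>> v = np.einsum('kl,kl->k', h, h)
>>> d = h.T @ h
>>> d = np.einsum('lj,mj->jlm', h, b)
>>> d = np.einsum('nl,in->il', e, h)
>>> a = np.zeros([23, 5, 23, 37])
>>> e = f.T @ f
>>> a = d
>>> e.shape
(23, 23)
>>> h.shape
(3, 5)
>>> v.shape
(3,)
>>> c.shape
(5, 23)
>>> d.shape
(3, 5)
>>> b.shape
(5, 5)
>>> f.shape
(37, 23)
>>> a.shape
(3, 5)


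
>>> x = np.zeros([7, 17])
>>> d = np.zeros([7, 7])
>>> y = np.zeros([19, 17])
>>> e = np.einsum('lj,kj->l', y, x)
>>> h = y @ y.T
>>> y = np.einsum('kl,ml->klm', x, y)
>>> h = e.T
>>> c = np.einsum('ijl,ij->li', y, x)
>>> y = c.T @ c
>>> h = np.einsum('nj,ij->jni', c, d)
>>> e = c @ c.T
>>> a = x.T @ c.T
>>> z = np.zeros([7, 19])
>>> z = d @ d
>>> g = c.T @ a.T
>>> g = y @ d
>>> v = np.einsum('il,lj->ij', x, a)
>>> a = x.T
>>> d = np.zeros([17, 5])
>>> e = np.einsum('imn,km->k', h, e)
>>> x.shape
(7, 17)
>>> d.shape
(17, 5)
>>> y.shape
(7, 7)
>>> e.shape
(19,)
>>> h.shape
(7, 19, 7)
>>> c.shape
(19, 7)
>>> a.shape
(17, 7)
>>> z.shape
(7, 7)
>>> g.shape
(7, 7)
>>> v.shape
(7, 19)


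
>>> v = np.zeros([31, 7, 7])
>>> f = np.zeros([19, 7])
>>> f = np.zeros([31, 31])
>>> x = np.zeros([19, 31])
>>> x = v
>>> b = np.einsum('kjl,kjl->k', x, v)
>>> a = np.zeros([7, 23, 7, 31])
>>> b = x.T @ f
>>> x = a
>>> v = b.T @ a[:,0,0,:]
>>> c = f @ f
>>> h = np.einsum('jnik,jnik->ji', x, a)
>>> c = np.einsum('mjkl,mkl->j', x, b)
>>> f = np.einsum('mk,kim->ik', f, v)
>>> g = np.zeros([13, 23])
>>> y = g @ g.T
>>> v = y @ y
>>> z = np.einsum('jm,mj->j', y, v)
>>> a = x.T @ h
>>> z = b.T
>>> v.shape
(13, 13)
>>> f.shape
(7, 31)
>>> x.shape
(7, 23, 7, 31)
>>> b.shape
(7, 7, 31)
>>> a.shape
(31, 7, 23, 7)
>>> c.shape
(23,)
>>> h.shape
(7, 7)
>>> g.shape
(13, 23)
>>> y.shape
(13, 13)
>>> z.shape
(31, 7, 7)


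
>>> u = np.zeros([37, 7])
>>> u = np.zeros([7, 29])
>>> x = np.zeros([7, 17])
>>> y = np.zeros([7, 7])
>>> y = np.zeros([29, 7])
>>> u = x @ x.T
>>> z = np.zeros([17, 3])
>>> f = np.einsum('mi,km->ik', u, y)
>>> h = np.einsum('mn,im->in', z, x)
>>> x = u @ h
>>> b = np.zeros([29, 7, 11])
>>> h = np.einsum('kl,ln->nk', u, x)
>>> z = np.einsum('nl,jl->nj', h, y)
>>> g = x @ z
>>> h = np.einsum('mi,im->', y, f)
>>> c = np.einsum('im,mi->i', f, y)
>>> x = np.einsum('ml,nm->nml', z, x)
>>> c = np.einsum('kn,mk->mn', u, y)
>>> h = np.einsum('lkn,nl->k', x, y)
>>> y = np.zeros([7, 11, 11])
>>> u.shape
(7, 7)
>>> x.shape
(7, 3, 29)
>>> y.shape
(7, 11, 11)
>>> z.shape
(3, 29)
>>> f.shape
(7, 29)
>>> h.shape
(3,)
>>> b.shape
(29, 7, 11)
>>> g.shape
(7, 29)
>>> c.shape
(29, 7)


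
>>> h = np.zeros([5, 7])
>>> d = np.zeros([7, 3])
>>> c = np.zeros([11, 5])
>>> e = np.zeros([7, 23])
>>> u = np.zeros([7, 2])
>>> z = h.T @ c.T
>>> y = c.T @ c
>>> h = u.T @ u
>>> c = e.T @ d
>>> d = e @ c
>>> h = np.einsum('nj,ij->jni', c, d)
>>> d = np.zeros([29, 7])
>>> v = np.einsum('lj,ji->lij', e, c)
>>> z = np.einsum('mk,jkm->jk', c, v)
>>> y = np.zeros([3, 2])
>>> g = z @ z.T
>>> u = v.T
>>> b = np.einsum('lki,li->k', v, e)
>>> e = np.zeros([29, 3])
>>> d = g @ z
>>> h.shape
(3, 23, 7)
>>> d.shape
(7, 3)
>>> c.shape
(23, 3)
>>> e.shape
(29, 3)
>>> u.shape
(23, 3, 7)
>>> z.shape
(7, 3)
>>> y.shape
(3, 2)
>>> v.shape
(7, 3, 23)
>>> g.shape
(7, 7)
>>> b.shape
(3,)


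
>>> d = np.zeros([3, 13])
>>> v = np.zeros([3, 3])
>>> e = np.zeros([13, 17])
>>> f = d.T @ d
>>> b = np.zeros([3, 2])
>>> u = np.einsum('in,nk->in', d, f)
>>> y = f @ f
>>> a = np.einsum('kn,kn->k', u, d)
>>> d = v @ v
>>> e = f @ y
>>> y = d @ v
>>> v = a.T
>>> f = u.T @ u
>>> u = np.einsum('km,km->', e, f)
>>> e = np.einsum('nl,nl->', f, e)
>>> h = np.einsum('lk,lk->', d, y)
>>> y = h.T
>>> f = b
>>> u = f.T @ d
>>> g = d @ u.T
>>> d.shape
(3, 3)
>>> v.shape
(3,)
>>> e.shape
()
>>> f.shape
(3, 2)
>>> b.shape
(3, 2)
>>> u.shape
(2, 3)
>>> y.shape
()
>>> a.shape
(3,)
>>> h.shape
()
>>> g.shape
(3, 2)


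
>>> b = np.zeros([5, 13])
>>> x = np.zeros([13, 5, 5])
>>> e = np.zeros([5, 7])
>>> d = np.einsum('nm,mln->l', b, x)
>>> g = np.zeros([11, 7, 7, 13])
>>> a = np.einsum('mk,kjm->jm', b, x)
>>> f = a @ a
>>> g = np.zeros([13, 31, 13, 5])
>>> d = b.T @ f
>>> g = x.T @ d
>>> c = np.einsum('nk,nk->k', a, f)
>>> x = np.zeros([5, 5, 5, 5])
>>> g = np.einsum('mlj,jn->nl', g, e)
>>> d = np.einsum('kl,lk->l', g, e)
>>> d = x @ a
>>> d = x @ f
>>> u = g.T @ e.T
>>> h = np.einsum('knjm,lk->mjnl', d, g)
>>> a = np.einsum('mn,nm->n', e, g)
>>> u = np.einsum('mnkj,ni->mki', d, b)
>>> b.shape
(5, 13)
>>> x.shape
(5, 5, 5, 5)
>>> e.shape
(5, 7)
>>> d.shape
(5, 5, 5, 5)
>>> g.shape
(7, 5)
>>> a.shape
(7,)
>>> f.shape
(5, 5)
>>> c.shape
(5,)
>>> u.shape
(5, 5, 13)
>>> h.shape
(5, 5, 5, 7)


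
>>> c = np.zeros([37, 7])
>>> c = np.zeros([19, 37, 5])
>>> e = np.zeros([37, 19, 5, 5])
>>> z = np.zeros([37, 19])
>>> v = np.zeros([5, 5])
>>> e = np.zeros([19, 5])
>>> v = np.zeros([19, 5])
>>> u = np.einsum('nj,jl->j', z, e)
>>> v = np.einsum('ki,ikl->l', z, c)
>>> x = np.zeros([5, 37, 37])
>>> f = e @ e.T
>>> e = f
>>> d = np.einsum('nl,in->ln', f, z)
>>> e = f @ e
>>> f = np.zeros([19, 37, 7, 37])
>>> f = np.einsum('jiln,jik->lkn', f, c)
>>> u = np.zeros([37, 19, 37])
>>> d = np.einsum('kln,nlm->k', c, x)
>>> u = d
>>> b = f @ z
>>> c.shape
(19, 37, 5)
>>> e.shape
(19, 19)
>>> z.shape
(37, 19)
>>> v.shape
(5,)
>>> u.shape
(19,)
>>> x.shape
(5, 37, 37)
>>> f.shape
(7, 5, 37)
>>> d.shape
(19,)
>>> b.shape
(7, 5, 19)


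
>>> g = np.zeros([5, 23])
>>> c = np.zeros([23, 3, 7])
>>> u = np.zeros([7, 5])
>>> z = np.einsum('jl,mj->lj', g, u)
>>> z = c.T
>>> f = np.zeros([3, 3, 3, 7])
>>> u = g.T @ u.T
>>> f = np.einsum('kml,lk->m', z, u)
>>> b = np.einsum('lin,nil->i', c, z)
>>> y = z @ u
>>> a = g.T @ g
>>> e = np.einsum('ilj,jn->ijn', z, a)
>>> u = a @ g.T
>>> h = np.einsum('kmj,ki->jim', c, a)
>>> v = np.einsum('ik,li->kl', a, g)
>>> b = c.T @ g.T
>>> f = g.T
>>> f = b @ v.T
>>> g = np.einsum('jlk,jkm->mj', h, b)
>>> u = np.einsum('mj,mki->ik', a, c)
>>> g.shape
(5, 7)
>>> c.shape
(23, 3, 7)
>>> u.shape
(7, 3)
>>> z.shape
(7, 3, 23)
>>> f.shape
(7, 3, 23)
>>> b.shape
(7, 3, 5)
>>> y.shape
(7, 3, 7)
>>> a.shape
(23, 23)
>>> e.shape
(7, 23, 23)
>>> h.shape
(7, 23, 3)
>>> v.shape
(23, 5)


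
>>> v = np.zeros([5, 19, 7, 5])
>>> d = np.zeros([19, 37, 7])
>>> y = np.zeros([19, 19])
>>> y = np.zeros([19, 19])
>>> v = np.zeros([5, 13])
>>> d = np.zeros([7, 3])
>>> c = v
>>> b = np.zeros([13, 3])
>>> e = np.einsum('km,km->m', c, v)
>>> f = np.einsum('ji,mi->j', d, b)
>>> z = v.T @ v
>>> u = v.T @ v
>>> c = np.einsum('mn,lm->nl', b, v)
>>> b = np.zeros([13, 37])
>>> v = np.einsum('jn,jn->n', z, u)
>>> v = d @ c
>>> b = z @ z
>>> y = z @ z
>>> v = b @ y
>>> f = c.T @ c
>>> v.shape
(13, 13)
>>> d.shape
(7, 3)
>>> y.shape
(13, 13)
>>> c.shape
(3, 5)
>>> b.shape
(13, 13)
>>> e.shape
(13,)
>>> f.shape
(5, 5)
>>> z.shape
(13, 13)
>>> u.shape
(13, 13)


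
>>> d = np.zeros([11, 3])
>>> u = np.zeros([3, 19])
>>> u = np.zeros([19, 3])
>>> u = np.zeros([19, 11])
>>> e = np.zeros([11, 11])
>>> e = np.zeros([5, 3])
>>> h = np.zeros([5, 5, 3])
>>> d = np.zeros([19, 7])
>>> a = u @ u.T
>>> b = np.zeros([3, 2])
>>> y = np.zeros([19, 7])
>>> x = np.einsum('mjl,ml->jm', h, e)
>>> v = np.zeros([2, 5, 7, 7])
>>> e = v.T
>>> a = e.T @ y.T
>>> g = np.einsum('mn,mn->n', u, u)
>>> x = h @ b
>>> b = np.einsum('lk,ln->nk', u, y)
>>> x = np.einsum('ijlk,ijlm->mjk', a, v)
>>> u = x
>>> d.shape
(19, 7)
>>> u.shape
(7, 5, 19)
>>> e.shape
(7, 7, 5, 2)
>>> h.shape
(5, 5, 3)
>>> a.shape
(2, 5, 7, 19)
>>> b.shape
(7, 11)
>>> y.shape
(19, 7)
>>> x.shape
(7, 5, 19)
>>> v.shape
(2, 5, 7, 7)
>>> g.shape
(11,)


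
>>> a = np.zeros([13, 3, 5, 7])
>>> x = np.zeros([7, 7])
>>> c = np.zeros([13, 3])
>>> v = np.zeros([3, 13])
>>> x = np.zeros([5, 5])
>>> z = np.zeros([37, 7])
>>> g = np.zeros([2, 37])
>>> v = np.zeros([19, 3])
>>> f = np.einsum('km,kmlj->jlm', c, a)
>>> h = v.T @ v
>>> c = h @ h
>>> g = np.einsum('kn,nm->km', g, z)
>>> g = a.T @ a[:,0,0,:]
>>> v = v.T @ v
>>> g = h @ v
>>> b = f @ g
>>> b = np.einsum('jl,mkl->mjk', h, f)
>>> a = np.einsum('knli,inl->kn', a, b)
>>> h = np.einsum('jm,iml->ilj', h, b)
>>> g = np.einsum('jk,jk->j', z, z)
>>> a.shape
(13, 3)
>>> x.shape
(5, 5)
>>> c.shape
(3, 3)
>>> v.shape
(3, 3)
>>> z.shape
(37, 7)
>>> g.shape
(37,)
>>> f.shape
(7, 5, 3)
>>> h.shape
(7, 5, 3)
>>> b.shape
(7, 3, 5)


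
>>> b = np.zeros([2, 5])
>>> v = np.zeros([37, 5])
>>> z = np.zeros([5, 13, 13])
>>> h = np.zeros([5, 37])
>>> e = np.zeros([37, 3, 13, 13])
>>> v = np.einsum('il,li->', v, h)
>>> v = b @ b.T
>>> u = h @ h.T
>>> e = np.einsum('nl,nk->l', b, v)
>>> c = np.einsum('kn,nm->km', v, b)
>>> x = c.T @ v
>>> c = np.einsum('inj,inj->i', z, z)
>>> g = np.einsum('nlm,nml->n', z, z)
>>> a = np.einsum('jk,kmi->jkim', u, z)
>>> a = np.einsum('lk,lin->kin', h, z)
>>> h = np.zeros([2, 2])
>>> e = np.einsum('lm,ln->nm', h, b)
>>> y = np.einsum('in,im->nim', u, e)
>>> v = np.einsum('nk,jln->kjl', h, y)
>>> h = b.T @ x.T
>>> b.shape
(2, 5)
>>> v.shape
(2, 5, 5)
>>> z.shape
(5, 13, 13)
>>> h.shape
(5, 5)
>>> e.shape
(5, 2)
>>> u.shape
(5, 5)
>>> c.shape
(5,)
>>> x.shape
(5, 2)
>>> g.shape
(5,)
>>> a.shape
(37, 13, 13)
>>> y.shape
(5, 5, 2)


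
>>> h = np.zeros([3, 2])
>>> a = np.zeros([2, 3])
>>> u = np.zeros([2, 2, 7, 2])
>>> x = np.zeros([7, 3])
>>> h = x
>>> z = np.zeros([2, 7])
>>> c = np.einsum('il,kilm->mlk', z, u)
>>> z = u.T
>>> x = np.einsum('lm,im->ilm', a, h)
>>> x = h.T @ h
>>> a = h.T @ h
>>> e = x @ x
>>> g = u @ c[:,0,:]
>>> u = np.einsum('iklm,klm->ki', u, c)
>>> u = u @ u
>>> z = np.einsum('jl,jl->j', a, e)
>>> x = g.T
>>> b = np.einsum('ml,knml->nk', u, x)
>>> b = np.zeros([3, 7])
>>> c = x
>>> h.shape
(7, 3)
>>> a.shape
(3, 3)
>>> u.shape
(2, 2)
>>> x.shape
(2, 7, 2, 2)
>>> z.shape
(3,)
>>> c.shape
(2, 7, 2, 2)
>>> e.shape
(3, 3)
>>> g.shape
(2, 2, 7, 2)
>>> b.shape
(3, 7)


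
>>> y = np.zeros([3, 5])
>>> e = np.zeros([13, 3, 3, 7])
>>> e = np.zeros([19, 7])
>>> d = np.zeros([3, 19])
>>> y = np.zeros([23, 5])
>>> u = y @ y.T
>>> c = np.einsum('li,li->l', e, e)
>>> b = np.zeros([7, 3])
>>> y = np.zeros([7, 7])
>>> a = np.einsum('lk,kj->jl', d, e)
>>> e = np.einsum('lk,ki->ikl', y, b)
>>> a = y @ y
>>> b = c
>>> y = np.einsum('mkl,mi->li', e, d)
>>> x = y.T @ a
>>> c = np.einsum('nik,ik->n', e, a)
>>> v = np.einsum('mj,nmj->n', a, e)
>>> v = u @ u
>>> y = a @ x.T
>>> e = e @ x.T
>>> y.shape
(7, 19)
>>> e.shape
(3, 7, 19)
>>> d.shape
(3, 19)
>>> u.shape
(23, 23)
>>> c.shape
(3,)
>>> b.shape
(19,)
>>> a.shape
(7, 7)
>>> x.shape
(19, 7)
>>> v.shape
(23, 23)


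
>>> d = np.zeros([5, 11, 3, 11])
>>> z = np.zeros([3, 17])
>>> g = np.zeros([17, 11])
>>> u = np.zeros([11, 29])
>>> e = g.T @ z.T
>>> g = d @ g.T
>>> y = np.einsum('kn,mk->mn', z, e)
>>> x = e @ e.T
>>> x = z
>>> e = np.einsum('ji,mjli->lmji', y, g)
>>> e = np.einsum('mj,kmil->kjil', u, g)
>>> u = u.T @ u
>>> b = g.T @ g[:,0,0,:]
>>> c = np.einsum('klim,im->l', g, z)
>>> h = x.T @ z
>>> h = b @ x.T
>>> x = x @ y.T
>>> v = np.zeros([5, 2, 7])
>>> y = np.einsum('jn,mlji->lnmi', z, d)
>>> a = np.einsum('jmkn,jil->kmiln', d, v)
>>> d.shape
(5, 11, 3, 11)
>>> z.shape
(3, 17)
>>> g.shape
(5, 11, 3, 17)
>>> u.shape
(29, 29)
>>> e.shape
(5, 29, 3, 17)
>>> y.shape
(11, 17, 5, 11)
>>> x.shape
(3, 11)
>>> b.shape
(17, 3, 11, 17)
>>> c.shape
(11,)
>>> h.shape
(17, 3, 11, 3)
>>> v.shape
(5, 2, 7)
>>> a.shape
(3, 11, 2, 7, 11)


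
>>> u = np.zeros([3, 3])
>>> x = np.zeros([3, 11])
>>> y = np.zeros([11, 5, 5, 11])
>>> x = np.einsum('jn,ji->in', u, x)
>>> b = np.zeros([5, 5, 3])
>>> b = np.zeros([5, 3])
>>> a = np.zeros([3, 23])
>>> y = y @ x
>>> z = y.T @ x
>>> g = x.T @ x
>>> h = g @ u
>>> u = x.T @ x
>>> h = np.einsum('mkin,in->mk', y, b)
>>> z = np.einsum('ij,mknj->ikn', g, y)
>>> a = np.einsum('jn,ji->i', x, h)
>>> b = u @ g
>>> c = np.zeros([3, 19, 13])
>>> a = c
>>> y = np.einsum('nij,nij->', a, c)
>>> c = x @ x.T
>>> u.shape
(3, 3)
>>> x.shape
(11, 3)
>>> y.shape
()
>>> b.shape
(3, 3)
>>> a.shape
(3, 19, 13)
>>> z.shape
(3, 5, 5)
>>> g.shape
(3, 3)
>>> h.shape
(11, 5)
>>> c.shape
(11, 11)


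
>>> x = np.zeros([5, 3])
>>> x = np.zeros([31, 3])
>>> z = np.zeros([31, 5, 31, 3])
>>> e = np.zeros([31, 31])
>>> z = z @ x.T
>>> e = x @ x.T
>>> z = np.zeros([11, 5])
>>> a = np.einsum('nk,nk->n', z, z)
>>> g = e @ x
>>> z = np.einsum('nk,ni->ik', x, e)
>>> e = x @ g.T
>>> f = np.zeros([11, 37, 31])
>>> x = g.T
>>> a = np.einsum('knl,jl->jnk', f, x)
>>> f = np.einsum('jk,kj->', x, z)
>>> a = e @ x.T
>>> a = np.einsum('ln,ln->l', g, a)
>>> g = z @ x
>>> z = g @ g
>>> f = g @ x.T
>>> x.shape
(3, 31)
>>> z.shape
(31, 31)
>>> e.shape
(31, 31)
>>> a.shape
(31,)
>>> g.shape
(31, 31)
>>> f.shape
(31, 3)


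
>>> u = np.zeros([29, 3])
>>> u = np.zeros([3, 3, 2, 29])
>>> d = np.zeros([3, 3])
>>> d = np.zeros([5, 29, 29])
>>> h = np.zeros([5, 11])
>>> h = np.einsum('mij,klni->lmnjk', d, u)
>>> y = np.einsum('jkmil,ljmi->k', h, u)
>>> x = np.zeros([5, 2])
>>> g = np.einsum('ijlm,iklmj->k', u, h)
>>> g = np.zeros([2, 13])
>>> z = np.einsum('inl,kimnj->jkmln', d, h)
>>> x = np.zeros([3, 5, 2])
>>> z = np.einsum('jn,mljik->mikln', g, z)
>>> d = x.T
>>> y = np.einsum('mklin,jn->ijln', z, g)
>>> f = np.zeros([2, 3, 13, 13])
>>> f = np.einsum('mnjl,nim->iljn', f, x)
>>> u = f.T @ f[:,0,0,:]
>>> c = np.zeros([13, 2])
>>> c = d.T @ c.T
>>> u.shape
(3, 13, 13, 3)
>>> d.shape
(2, 5, 3)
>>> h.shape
(3, 5, 2, 29, 3)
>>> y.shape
(3, 2, 29, 13)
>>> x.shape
(3, 5, 2)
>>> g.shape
(2, 13)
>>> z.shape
(3, 29, 29, 3, 13)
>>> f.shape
(5, 13, 13, 3)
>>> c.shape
(3, 5, 13)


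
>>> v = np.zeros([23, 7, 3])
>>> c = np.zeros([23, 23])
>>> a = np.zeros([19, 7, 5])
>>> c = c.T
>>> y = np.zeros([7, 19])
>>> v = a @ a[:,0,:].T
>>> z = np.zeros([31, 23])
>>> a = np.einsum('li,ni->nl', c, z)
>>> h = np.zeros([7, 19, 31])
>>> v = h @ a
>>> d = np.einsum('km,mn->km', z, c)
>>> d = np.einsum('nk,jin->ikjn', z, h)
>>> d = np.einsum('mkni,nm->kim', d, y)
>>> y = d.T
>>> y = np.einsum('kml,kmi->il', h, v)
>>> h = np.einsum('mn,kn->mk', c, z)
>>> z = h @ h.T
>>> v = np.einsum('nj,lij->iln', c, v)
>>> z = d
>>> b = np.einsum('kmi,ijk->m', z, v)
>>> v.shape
(19, 7, 23)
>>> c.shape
(23, 23)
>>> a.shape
(31, 23)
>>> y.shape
(23, 31)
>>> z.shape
(23, 31, 19)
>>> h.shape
(23, 31)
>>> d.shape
(23, 31, 19)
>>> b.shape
(31,)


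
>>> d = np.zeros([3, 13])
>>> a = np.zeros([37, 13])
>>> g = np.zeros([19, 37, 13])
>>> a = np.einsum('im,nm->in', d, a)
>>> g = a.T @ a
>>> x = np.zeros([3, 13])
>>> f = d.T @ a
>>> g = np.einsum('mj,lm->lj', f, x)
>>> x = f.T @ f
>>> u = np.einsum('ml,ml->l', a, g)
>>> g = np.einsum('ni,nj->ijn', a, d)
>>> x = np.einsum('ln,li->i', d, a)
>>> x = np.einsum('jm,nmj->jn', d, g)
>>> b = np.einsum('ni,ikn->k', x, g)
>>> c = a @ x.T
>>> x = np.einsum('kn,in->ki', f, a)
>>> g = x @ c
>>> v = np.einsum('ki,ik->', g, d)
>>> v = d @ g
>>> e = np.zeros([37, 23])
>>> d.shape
(3, 13)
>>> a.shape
(3, 37)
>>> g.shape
(13, 3)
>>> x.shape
(13, 3)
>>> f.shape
(13, 37)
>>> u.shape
(37,)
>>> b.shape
(13,)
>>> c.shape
(3, 3)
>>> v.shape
(3, 3)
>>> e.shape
(37, 23)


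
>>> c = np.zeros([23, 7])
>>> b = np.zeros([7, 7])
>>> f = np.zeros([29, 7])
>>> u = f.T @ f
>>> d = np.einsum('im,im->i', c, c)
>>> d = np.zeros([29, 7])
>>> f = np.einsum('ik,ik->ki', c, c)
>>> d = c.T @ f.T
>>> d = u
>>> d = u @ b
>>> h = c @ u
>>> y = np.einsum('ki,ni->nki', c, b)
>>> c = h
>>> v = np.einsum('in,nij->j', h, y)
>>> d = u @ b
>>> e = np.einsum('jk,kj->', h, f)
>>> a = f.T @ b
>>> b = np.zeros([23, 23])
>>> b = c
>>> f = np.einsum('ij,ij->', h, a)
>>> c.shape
(23, 7)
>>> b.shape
(23, 7)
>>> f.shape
()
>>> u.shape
(7, 7)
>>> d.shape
(7, 7)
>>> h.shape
(23, 7)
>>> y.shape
(7, 23, 7)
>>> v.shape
(7,)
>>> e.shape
()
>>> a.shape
(23, 7)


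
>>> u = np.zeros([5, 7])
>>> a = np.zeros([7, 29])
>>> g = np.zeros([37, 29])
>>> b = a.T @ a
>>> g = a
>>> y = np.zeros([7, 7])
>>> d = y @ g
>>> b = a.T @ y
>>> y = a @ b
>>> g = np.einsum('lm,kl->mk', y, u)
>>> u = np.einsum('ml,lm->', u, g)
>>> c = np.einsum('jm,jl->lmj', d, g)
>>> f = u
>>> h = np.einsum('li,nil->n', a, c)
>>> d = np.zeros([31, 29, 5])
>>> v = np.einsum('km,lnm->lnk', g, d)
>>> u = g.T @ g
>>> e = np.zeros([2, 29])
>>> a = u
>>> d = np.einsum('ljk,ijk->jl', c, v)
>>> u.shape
(5, 5)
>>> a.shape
(5, 5)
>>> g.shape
(7, 5)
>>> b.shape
(29, 7)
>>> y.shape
(7, 7)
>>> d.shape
(29, 5)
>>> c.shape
(5, 29, 7)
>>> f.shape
()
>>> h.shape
(5,)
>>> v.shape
(31, 29, 7)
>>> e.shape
(2, 29)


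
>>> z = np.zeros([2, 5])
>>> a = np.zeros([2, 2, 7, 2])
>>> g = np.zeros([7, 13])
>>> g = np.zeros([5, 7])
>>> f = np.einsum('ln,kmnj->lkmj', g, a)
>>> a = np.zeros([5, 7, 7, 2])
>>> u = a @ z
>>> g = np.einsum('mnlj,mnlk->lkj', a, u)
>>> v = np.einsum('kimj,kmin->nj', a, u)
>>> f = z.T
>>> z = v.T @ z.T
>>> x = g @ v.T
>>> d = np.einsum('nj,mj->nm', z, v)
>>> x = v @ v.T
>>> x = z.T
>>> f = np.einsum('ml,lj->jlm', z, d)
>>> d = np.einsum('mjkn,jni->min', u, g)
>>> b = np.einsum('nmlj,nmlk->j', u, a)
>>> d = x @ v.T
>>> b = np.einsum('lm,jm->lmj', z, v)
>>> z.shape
(2, 2)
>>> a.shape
(5, 7, 7, 2)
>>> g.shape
(7, 5, 2)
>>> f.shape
(5, 2, 2)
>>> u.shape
(5, 7, 7, 5)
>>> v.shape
(5, 2)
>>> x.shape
(2, 2)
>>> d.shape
(2, 5)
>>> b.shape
(2, 2, 5)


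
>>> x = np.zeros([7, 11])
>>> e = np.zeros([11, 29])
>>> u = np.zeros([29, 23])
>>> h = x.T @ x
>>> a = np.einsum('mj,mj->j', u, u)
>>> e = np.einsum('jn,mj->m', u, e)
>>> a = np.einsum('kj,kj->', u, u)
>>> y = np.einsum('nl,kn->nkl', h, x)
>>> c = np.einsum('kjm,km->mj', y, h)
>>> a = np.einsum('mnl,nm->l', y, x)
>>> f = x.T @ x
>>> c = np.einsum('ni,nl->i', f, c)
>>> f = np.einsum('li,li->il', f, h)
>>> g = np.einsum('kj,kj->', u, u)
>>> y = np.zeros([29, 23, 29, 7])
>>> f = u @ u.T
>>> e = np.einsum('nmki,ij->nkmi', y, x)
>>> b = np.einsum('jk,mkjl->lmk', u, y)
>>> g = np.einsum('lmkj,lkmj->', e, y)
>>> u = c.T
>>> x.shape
(7, 11)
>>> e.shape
(29, 29, 23, 7)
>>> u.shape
(11,)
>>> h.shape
(11, 11)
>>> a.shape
(11,)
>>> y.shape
(29, 23, 29, 7)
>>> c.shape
(11,)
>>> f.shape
(29, 29)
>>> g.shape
()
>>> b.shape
(7, 29, 23)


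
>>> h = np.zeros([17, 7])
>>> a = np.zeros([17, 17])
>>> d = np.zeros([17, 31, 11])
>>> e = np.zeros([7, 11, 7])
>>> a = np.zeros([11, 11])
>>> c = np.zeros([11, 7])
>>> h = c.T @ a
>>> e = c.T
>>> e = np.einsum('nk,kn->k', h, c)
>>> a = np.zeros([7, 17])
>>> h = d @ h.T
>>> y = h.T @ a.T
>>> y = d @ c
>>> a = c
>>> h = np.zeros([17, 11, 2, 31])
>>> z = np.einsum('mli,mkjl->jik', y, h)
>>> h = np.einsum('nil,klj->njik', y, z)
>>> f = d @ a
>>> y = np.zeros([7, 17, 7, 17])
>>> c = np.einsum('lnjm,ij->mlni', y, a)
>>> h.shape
(17, 11, 31, 2)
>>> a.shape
(11, 7)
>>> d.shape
(17, 31, 11)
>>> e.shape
(11,)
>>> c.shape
(17, 7, 17, 11)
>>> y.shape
(7, 17, 7, 17)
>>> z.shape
(2, 7, 11)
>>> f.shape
(17, 31, 7)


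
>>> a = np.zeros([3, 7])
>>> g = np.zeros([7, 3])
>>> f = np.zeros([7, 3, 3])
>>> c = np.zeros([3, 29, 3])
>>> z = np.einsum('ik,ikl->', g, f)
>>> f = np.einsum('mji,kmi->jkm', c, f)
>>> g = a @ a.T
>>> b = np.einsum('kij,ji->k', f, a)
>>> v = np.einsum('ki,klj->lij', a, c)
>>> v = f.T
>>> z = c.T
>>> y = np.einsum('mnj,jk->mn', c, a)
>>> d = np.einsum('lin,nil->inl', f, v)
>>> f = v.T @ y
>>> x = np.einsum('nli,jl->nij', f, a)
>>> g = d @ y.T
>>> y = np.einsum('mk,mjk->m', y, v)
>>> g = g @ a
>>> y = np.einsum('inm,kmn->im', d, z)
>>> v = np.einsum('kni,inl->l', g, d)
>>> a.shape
(3, 7)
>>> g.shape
(7, 3, 7)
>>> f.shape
(29, 7, 29)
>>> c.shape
(3, 29, 3)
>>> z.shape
(3, 29, 3)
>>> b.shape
(29,)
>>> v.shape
(29,)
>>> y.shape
(7, 29)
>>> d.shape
(7, 3, 29)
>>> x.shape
(29, 29, 3)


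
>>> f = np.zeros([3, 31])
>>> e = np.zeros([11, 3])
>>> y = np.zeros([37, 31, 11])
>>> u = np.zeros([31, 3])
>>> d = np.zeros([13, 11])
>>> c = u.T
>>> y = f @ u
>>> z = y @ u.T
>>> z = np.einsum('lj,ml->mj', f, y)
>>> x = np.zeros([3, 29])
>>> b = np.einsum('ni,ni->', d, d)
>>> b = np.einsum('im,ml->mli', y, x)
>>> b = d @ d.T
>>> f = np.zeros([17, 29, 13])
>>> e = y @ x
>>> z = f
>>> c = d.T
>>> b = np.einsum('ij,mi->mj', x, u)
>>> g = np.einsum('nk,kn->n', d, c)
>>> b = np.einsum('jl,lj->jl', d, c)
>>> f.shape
(17, 29, 13)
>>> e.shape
(3, 29)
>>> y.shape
(3, 3)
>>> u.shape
(31, 3)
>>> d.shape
(13, 11)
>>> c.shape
(11, 13)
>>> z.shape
(17, 29, 13)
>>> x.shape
(3, 29)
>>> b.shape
(13, 11)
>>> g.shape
(13,)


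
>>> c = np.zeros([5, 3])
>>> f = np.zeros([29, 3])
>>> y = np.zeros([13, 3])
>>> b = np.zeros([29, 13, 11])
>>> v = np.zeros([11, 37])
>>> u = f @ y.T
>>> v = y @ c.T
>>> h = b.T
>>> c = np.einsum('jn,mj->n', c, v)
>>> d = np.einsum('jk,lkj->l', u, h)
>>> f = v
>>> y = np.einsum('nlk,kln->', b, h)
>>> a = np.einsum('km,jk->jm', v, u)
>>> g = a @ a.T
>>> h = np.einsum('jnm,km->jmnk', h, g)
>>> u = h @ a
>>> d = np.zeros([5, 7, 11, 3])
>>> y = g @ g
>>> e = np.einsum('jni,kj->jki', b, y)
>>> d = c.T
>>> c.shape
(3,)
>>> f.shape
(13, 5)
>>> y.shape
(29, 29)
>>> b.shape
(29, 13, 11)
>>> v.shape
(13, 5)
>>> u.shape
(11, 29, 13, 5)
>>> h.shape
(11, 29, 13, 29)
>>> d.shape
(3,)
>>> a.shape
(29, 5)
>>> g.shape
(29, 29)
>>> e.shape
(29, 29, 11)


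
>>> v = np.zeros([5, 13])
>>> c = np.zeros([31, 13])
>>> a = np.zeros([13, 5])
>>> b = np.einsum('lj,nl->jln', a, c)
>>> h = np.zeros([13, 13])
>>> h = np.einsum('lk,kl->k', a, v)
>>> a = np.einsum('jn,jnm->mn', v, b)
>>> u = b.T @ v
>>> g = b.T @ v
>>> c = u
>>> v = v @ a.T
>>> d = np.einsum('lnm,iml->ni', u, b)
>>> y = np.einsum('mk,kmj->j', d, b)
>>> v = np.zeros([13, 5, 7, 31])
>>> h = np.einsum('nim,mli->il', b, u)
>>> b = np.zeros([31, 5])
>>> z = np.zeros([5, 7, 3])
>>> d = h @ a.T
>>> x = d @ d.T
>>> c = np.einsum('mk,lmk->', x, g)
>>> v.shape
(13, 5, 7, 31)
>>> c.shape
()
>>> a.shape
(31, 13)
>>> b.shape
(31, 5)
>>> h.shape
(13, 13)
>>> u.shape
(31, 13, 13)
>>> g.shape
(31, 13, 13)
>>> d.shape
(13, 31)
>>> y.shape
(31,)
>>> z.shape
(5, 7, 3)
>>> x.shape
(13, 13)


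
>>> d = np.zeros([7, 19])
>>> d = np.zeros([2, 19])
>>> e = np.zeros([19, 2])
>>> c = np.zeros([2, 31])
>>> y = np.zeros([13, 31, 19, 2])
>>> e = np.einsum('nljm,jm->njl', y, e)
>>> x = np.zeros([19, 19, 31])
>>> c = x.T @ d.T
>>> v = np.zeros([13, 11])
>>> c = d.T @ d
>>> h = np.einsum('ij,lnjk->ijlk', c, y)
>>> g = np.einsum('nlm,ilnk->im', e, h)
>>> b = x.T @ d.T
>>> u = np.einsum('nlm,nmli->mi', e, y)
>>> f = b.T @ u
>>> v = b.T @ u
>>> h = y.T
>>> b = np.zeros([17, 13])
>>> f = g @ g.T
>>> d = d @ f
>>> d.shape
(2, 19)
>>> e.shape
(13, 19, 31)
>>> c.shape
(19, 19)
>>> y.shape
(13, 31, 19, 2)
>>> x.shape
(19, 19, 31)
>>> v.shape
(2, 19, 2)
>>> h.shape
(2, 19, 31, 13)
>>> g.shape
(19, 31)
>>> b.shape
(17, 13)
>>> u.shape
(31, 2)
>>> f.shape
(19, 19)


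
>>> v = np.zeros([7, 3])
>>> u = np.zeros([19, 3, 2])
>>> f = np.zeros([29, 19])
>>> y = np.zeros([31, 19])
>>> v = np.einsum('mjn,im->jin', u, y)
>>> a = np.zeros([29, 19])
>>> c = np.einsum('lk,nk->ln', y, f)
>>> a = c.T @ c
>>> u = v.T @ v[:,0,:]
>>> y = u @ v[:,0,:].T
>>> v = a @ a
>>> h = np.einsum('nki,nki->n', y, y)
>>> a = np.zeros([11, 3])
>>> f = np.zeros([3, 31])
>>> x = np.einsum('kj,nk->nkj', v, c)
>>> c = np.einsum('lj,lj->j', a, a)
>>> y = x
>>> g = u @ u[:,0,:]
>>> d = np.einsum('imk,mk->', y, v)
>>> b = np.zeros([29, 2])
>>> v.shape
(29, 29)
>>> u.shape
(2, 31, 2)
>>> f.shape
(3, 31)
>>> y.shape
(31, 29, 29)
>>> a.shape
(11, 3)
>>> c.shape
(3,)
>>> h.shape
(2,)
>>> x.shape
(31, 29, 29)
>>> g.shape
(2, 31, 2)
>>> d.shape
()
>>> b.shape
(29, 2)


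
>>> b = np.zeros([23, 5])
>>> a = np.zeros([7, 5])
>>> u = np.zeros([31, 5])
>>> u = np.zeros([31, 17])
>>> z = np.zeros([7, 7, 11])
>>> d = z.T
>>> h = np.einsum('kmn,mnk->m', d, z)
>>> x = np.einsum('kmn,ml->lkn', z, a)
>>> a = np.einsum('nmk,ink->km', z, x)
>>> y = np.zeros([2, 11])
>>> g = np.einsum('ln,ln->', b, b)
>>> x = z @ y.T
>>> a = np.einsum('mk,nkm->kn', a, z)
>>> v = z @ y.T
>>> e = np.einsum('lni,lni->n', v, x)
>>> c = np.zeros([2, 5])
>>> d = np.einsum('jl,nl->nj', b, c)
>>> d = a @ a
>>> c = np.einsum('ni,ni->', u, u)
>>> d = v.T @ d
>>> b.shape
(23, 5)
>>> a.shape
(7, 7)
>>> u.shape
(31, 17)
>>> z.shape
(7, 7, 11)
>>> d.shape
(2, 7, 7)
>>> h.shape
(7,)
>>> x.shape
(7, 7, 2)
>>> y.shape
(2, 11)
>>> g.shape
()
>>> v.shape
(7, 7, 2)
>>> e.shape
(7,)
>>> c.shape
()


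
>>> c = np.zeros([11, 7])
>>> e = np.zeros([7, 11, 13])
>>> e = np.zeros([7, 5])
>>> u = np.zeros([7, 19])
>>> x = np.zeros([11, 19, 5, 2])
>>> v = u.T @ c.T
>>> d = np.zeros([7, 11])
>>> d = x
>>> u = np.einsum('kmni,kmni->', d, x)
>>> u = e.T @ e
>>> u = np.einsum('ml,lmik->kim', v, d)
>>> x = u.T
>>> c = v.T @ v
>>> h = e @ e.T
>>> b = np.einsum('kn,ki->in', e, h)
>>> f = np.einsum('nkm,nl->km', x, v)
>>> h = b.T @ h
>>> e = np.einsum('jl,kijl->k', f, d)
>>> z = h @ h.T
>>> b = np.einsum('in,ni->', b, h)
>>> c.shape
(11, 11)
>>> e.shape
(11,)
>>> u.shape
(2, 5, 19)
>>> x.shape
(19, 5, 2)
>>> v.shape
(19, 11)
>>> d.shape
(11, 19, 5, 2)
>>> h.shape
(5, 7)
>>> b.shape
()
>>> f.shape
(5, 2)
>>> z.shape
(5, 5)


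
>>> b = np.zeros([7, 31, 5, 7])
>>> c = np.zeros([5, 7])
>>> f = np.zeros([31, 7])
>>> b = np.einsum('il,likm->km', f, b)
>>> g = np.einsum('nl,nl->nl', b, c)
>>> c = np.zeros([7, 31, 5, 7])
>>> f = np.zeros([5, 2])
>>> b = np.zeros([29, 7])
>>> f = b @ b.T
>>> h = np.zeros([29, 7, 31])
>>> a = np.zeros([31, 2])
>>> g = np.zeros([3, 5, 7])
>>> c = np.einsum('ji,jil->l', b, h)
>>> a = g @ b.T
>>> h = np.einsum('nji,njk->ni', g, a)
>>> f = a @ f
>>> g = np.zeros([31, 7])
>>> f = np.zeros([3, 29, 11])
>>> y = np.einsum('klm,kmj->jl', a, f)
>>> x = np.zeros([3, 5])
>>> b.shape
(29, 7)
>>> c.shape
(31,)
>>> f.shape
(3, 29, 11)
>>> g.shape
(31, 7)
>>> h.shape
(3, 7)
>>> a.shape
(3, 5, 29)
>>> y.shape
(11, 5)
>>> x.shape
(3, 5)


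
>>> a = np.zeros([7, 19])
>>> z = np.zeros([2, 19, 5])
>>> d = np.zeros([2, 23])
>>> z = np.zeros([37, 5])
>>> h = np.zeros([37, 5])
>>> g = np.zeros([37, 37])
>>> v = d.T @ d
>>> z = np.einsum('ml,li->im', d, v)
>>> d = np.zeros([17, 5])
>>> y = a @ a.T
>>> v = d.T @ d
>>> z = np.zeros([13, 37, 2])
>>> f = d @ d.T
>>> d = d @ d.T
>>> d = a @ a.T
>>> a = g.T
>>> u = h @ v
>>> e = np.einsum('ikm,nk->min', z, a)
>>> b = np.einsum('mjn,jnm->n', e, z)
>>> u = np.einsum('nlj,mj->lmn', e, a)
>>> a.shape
(37, 37)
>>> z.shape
(13, 37, 2)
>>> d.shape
(7, 7)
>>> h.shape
(37, 5)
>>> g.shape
(37, 37)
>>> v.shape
(5, 5)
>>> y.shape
(7, 7)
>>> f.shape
(17, 17)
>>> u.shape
(13, 37, 2)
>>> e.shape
(2, 13, 37)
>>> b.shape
(37,)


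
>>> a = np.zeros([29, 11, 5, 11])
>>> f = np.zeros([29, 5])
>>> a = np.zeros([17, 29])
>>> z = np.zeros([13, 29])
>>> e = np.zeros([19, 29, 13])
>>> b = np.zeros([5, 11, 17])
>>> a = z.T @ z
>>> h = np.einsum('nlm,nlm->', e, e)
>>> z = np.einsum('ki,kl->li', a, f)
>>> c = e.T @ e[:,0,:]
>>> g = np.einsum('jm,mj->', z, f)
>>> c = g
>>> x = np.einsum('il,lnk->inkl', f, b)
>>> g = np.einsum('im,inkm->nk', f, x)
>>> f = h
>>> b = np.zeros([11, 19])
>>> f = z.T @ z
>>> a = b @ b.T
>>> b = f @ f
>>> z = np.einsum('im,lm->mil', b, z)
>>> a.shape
(11, 11)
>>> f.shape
(29, 29)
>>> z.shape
(29, 29, 5)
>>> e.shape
(19, 29, 13)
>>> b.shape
(29, 29)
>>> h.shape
()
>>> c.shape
()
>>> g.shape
(11, 17)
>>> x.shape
(29, 11, 17, 5)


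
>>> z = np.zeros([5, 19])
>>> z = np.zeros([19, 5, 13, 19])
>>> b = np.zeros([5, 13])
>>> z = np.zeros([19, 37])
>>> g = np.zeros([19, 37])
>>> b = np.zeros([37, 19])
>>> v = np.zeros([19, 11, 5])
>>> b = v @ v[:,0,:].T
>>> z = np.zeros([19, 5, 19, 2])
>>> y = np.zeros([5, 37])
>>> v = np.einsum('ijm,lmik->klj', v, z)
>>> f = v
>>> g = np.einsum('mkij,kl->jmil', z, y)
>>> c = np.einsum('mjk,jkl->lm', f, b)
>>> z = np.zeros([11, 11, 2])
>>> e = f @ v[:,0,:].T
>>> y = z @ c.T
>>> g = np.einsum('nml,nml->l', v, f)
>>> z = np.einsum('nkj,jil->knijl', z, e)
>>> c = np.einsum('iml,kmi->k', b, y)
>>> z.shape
(11, 11, 19, 2, 2)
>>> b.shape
(19, 11, 19)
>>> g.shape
(11,)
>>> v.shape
(2, 19, 11)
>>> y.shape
(11, 11, 19)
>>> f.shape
(2, 19, 11)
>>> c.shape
(11,)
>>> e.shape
(2, 19, 2)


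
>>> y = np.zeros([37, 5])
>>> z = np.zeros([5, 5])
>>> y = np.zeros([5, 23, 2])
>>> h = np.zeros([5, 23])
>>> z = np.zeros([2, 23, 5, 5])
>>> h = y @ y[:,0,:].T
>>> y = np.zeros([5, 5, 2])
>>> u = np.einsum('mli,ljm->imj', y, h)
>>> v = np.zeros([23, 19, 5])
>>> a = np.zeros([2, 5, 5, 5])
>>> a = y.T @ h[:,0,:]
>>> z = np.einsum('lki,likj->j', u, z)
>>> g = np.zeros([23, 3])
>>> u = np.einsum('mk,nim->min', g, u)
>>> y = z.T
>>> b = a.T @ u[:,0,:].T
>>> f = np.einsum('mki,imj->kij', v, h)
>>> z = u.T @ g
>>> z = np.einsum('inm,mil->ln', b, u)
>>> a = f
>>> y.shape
(5,)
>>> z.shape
(2, 5)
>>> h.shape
(5, 23, 5)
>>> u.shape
(23, 5, 2)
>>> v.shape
(23, 19, 5)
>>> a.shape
(19, 5, 5)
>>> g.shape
(23, 3)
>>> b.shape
(5, 5, 23)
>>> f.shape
(19, 5, 5)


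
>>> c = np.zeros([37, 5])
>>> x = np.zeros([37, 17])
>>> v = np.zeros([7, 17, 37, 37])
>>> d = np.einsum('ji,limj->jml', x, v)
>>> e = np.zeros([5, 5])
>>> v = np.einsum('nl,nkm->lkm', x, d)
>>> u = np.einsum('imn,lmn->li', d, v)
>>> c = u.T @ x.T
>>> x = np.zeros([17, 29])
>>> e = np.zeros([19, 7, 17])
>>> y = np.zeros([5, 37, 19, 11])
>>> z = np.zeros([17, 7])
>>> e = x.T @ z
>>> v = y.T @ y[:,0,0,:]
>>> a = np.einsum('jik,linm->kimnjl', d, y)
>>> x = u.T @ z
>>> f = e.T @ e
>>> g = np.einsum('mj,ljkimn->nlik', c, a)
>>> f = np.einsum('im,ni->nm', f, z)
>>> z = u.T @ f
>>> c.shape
(37, 37)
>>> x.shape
(37, 7)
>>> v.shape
(11, 19, 37, 11)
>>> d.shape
(37, 37, 7)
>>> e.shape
(29, 7)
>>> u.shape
(17, 37)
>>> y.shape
(5, 37, 19, 11)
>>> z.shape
(37, 7)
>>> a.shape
(7, 37, 11, 19, 37, 5)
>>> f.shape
(17, 7)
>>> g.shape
(5, 7, 19, 11)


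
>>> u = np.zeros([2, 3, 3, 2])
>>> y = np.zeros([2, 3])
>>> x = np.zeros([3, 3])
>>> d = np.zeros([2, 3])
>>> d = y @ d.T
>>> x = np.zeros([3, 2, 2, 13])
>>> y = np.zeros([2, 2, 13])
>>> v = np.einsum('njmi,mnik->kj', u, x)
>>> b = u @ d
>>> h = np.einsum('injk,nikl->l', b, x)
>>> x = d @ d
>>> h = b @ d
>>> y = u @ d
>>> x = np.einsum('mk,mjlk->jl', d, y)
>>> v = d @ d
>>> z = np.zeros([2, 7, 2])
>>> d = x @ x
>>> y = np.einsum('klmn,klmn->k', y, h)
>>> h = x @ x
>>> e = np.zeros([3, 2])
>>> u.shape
(2, 3, 3, 2)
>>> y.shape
(2,)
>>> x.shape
(3, 3)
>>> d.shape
(3, 3)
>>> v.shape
(2, 2)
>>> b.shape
(2, 3, 3, 2)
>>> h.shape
(3, 3)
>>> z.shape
(2, 7, 2)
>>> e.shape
(3, 2)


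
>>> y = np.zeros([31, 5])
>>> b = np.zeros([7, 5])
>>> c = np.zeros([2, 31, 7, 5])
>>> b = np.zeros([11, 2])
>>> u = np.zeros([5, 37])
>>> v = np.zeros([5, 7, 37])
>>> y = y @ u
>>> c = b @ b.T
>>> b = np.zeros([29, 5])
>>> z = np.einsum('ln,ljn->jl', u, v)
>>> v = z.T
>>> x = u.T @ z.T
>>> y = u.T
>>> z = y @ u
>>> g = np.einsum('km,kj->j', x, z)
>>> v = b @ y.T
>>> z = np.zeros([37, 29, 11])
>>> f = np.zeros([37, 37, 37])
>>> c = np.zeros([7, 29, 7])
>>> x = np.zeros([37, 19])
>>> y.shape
(37, 5)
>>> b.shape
(29, 5)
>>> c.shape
(7, 29, 7)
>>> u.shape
(5, 37)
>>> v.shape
(29, 37)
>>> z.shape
(37, 29, 11)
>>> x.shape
(37, 19)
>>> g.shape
(37,)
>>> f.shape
(37, 37, 37)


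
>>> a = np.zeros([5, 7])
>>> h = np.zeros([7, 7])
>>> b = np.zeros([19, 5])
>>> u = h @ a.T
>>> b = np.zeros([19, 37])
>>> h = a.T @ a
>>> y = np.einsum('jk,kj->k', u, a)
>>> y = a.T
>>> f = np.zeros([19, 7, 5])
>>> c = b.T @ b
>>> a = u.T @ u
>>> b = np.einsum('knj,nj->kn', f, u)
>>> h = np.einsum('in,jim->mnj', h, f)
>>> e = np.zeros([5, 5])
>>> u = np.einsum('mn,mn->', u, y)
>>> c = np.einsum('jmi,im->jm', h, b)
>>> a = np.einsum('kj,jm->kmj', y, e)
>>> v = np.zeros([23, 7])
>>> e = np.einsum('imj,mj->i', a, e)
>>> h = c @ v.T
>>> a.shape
(7, 5, 5)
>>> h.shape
(5, 23)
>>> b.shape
(19, 7)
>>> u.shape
()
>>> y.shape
(7, 5)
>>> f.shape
(19, 7, 5)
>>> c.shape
(5, 7)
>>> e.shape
(7,)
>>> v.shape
(23, 7)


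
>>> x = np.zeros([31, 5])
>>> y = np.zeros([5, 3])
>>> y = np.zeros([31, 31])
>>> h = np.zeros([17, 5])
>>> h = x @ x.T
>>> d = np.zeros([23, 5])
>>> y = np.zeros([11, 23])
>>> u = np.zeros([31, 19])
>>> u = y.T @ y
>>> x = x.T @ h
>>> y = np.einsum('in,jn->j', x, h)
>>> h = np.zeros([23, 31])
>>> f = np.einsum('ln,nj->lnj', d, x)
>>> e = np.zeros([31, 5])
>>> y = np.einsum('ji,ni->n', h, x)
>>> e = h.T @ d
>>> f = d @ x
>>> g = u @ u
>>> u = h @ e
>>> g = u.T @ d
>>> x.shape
(5, 31)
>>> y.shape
(5,)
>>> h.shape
(23, 31)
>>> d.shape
(23, 5)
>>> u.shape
(23, 5)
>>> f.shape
(23, 31)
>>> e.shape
(31, 5)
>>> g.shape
(5, 5)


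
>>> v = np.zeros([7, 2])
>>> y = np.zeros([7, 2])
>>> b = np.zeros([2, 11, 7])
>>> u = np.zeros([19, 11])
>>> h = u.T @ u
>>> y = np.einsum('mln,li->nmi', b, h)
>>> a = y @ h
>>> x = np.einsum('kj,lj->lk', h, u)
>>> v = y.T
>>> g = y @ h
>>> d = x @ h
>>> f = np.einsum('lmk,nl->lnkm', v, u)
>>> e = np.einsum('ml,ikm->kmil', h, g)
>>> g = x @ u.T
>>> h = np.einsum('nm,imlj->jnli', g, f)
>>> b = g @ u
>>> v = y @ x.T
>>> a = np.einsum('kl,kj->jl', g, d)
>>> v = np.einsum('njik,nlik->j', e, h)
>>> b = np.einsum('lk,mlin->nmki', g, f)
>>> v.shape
(11,)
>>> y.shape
(7, 2, 11)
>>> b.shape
(2, 11, 19, 7)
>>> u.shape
(19, 11)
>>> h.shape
(2, 19, 7, 11)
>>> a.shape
(11, 19)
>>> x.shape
(19, 11)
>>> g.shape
(19, 19)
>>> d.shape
(19, 11)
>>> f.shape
(11, 19, 7, 2)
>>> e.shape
(2, 11, 7, 11)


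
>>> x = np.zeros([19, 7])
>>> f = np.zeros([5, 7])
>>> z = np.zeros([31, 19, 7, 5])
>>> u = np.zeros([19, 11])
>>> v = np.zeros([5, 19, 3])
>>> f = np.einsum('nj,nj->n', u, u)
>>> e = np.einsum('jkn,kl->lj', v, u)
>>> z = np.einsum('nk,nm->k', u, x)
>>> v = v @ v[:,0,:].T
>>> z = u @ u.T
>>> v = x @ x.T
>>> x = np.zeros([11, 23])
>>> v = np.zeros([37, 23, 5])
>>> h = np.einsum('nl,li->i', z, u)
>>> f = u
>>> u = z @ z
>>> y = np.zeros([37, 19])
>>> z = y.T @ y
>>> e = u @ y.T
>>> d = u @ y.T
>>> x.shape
(11, 23)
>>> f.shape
(19, 11)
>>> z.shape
(19, 19)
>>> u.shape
(19, 19)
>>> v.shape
(37, 23, 5)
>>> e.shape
(19, 37)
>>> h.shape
(11,)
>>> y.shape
(37, 19)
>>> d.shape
(19, 37)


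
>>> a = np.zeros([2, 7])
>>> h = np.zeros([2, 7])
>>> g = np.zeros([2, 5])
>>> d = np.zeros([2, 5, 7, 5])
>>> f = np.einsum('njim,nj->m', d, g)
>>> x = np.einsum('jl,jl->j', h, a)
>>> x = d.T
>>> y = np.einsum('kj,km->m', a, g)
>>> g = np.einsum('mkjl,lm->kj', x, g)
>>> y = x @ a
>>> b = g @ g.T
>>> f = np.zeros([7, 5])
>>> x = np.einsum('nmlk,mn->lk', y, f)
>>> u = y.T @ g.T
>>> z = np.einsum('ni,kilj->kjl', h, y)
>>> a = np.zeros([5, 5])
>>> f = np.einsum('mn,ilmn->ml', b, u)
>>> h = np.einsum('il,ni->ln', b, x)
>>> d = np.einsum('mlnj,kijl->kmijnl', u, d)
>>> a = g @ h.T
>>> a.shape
(7, 7)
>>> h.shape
(7, 5)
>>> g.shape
(7, 5)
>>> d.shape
(2, 7, 5, 7, 7, 5)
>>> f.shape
(7, 5)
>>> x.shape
(5, 7)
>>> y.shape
(5, 7, 5, 7)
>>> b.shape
(7, 7)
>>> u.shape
(7, 5, 7, 7)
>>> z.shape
(5, 7, 5)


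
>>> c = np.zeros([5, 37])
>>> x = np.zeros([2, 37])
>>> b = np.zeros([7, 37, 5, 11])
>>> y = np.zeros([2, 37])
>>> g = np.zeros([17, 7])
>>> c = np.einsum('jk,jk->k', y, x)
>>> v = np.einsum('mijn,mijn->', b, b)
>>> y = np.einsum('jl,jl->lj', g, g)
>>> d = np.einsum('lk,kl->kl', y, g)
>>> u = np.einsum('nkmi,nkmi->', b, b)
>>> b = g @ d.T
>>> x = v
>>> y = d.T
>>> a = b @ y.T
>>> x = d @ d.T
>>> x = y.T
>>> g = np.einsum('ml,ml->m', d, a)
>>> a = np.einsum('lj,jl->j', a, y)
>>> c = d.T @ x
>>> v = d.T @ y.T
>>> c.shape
(7, 7)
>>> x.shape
(17, 7)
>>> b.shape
(17, 17)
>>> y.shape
(7, 17)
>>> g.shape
(17,)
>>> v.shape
(7, 7)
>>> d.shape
(17, 7)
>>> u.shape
()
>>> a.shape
(7,)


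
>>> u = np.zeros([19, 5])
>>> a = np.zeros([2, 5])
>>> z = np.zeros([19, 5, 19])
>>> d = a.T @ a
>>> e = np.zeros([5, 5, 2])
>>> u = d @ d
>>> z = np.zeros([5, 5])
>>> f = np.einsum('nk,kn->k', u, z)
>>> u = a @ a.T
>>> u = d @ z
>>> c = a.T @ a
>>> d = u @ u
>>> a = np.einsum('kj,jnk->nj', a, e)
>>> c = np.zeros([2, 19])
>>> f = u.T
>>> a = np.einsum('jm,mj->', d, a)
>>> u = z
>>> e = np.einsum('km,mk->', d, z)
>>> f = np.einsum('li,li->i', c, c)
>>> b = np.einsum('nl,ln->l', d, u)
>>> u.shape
(5, 5)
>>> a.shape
()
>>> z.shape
(5, 5)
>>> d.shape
(5, 5)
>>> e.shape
()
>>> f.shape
(19,)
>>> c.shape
(2, 19)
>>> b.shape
(5,)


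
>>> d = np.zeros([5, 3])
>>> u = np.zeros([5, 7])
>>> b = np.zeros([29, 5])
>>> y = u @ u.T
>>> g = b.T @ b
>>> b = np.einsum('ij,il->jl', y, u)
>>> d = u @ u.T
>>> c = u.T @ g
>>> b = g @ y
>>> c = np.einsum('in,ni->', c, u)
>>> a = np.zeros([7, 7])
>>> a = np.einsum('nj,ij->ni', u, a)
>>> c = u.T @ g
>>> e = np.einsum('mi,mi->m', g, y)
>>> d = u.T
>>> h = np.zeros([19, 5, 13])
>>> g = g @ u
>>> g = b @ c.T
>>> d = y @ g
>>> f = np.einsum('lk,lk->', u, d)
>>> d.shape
(5, 7)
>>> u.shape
(5, 7)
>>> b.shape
(5, 5)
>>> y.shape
(5, 5)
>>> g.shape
(5, 7)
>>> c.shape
(7, 5)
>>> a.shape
(5, 7)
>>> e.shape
(5,)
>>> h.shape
(19, 5, 13)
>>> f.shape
()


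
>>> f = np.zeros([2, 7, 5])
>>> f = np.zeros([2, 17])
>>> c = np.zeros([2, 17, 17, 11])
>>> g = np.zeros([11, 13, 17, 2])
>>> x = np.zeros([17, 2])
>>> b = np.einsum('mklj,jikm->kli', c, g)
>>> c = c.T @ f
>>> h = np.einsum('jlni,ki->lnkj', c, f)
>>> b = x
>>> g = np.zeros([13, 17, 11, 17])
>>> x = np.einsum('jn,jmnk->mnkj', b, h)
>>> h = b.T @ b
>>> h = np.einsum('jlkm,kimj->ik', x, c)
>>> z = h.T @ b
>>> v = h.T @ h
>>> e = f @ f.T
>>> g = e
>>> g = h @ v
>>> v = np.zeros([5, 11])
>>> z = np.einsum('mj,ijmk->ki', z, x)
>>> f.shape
(2, 17)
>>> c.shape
(11, 17, 17, 17)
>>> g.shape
(17, 11)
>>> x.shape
(17, 2, 11, 17)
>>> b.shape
(17, 2)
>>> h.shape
(17, 11)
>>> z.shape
(17, 17)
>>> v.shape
(5, 11)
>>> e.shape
(2, 2)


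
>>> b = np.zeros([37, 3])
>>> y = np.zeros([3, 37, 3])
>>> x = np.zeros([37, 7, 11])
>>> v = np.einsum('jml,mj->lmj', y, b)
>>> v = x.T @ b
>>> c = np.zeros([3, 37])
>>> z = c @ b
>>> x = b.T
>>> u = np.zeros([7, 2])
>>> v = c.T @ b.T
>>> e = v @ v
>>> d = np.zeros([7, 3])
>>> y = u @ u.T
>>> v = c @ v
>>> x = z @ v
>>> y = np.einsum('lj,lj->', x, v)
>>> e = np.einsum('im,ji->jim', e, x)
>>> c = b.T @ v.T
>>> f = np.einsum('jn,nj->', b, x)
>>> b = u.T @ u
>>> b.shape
(2, 2)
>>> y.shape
()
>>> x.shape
(3, 37)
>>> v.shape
(3, 37)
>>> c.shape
(3, 3)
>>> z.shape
(3, 3)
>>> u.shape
(7, 2)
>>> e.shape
(3, 37, 37)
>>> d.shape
(7, 3)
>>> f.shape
()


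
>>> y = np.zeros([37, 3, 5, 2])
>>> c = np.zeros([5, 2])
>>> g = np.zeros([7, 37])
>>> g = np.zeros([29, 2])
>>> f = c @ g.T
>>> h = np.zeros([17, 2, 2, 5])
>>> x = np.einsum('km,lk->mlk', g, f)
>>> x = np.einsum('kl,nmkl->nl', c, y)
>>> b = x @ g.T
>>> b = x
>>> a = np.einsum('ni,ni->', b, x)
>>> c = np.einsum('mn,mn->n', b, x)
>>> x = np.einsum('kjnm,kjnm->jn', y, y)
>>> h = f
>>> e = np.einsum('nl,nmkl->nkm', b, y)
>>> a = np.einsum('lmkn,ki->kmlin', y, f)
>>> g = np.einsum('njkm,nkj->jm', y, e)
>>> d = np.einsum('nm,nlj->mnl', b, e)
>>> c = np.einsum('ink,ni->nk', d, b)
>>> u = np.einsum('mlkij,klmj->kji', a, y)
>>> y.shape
(37, 3, 5, 2)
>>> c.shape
(37, 5)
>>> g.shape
(3, 2)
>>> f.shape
(5, 29)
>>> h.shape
(5, 29)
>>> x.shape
(3, 5)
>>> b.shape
(37, 2)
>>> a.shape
(5, 3, 37, 29, 2)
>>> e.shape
(37, 5, 3)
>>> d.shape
(2, 37, 5)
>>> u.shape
(37, 2, 29)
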